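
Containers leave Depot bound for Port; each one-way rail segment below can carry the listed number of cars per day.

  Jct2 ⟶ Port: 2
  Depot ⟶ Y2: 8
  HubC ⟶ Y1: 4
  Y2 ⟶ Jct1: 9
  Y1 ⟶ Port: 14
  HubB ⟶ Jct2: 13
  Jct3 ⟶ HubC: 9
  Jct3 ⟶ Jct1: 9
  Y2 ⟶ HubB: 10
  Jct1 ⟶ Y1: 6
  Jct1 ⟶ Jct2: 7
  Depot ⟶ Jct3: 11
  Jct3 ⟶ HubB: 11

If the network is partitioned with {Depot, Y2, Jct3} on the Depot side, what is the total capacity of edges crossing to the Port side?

Edges leaving {Depot, Y2, Jct3}: Y2→HubB (10), Y2→Jct1 (9), Jct3→HubB (11), Jct3→Jct1 (9), Jct3→HubC (9).
Cut capacity = 10 + 9 + 11 + 9 + 9 = 48.

48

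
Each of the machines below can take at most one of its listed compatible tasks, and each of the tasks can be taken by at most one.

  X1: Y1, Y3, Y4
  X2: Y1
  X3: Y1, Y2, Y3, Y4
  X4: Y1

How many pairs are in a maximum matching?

3

Unit-capacity flow: source→left, listed edges, right→sink; max matching = max flow.
Augmenting path X1→Y1 (+1); matched 1.
Augmenting path X3→Y2 (+1); matched 2.
Augmenting path X2→Y1→X1→Y3 (+1); matched 3.
No augmenting path remains; maximum matching = 3.
König certificate: {X1, X3, Y1} is a vertex cover of size 3 (every listed pair touches it), so no matching can be larger.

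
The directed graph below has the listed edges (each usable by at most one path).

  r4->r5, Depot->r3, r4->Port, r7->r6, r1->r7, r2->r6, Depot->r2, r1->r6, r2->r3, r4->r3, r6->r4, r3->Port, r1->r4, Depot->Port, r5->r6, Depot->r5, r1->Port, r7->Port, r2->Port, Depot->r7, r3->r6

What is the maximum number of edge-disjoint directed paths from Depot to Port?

5

Assign every edge capacity 1; by Menger, the answer equals the max flow.
Path Depot→Port (+1); total 1.
Path Depot→r2→Port (+1); total 2.
Path Depot→r3→Port (+1); total 3.
Path Depot→r7→Port (+1); total 4.
Path Depot→r5→r6→r4→Port (+1); total 5.
No residual Depot→Port path; max flow = 5.
Certifying cut of size 5: {Depot→Port, Depot→r2, Depot→r3, Depot→r5, Depot→r7}.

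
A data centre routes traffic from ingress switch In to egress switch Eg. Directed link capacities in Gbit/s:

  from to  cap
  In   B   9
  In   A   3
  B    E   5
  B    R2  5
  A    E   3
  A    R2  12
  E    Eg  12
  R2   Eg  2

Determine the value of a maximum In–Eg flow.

Augment In→B→E→Eg: bottleneck 5, flow now 5.
Augment In→B→R2→Eg: bottleneck 2, flow now 7.
Augment In→A→E→Eg: bottleneck 3, flow now 10.
No augmenting path remains; maximum flow = 10.
In the residual graph, reachable from In: {In, B, R2}.
Min-cut edges: In→A (3), B→E (5), R2→Eg (2); capacity 3 + 5 + 2 = 10.
This cut is saturated, so no flow can exceed 10.

10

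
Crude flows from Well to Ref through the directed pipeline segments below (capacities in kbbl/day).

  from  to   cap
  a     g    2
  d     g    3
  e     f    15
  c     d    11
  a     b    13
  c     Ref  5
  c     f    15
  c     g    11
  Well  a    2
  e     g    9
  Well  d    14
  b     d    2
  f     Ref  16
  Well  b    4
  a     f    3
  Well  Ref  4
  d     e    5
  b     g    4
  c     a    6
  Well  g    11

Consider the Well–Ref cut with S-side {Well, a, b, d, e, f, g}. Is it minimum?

No — its capacity is 20, but the minimum cut has capacity 11.

Given cut capacity: 4 + 16 = 20.
Augment Well→Ref: bottleneck 4, flow now 4.
Augment Well→a→f→Ref: bottleneck 2, flow now 6.
Augment Well→d→e→f→Ref: bottleneck 5, flow now 11.
No augmenting path remains; maximum flow = 11.
In the residual graph, reachable from Well: {Well, b, d, g}.
Min-cut edges: Well→a (2), Well→Ref (4), d→e (5); capacity 2 + 4 + 5 = 11.
Cut capacity 20 exceeds the max flow 11, so it is not minimum.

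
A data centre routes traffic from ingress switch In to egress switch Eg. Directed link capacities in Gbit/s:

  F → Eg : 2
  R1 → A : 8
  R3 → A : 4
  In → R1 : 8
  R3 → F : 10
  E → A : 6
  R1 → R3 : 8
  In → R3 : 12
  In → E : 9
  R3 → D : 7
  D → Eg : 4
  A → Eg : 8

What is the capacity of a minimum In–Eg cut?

Augment In→R3→D→Eg: bottleneck 4, flow now 4.
Augment In→R3→A→Eg: bottleneck 4, flow now 8.
Augment In→R3→F→Eg: bottleneck 2, flow now 10.
Augment In→E→A→Eg: bottleneck 4, flow now 14.
No augmenting path remains; maximum flow = 14.
By max-flow min-cut, the minimum cut capacity equals the max flow.
In the residual graph, reachable from In: {In, R3, E, R1, D, A, F}.
Min-cut edges: D→Eg (4), A→Eg (8), F→Eg (2); capacity 4 + 8 + 2 = 14.

14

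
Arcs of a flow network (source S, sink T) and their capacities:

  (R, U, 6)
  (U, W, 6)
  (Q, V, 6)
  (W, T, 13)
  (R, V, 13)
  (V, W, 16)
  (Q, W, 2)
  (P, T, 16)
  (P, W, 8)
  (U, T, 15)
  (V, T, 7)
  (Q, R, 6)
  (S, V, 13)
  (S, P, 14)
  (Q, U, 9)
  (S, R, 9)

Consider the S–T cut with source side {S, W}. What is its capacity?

49

Edges leaving {S, W}: S→P (14), S→R (9), S→V (13), W→T (13).
Cut capacity = 14 + 9 + 13 + 13 = 49.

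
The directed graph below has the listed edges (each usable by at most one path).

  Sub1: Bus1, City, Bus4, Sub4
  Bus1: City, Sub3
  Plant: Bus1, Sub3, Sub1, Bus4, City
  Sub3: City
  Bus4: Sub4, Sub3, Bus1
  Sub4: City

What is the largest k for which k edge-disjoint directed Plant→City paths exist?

5

Assign every edge capacity 1; by Menger, the answer equals the max flow.
Path Plant→City (+1); total 1.
Path Plant→Sub1→City (+1); total 2.
Path Plant→Bus1→City (+1); total 3.
Path Plant→Sub3→City (+1); total 4.
Path Plant→Bus4→Sub4→City (+1); total 5.
No residual Plant→City path; max flow = 5.
Certifying cut of size 5: {Plant→Bus1, Plant→Bus4, Plant→City, Plant→Sub1, Plant→Sub3}.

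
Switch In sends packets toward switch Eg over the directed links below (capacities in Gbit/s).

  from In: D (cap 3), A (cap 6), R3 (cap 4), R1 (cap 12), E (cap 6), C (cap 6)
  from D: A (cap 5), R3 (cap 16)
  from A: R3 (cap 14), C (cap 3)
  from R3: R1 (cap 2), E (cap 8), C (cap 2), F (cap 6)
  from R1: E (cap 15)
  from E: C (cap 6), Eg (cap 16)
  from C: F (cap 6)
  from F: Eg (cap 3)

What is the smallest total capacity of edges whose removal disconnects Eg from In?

19

Augment In→E→Eg: bottleneck 6, flow now 6.
Augment In→R3→E→Eg: bottleneck 4, flow now 10.
Augment In→R1→E→Eg: bottleneck 6, flow now 16.
Augment In→C→F→Eg: bottleneck 3, flow now 19.
No augmenting path remains; maximum flow = 19.
By max-flow min-cut, the minimum cut capacity equals the max flow.
In the residual graph, reachable from In: {In, D, A, R3, R1, E, C, F}.
Min-cut edges: E→Eg (16), F→Eg (3); capacity 16 + 3 = 19.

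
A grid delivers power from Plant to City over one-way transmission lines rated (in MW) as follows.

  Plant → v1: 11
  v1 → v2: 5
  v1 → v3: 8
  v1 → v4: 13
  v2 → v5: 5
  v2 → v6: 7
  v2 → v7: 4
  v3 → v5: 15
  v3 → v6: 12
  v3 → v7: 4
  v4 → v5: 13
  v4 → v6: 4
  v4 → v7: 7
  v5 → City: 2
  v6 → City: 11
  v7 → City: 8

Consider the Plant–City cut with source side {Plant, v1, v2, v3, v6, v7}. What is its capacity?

Edges leaving {Plant, v1, v2, v3, v6, v7}: v1→v4 (13), v2→v5 (5), v3→v5 (15), v6→City (11), v7→City (8).
Cut capacity = 13 + 5 + 15 + 11 + 8 = 52.

52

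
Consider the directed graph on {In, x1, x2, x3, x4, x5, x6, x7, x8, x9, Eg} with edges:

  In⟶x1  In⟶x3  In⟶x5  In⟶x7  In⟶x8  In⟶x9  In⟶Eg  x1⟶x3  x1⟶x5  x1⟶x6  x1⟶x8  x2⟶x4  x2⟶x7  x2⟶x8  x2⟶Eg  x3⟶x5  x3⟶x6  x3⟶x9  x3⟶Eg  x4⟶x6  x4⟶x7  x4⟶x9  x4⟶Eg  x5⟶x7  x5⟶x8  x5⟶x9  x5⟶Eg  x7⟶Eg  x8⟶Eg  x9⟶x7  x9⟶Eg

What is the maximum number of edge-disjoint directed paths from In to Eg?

6

Assign every edge capacity 1; by Menger, the answer equals the max flow.
Path In→Eg (+1); total 1.
Path In→x3→Eg (+1); total 2.
Path In→x5→Eg (+1); total 3.
Path In→x7→Eg (+1); total 4.
Path In→x8→Eg (+1); total 5.
Path In→x9→Eg (+1); total 6.
No residual In→Eg path; max flow = 6.
Certifying cut of size 6: {In→Eg, x3→Eg, x5→Eg, x7→Eg, x8→Eg, x9→Eg}.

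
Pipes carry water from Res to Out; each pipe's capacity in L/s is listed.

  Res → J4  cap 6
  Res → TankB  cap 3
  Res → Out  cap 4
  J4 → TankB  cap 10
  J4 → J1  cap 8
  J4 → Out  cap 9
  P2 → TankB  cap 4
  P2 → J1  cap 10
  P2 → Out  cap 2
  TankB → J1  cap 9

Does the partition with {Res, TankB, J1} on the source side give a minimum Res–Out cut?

Given cut capacity: 6 + 4 = 10.
Augment Res→Out: bottleneck 4, flow now 4.
Augment Res→J4→Out: bottleneck 6, flow now 10.
No augmenting path remains; maximum flow = 10.
Cut capacity 10 equals the max flow, so it is a minimum cut.

Yes — it is a minimum cut (capacity 10).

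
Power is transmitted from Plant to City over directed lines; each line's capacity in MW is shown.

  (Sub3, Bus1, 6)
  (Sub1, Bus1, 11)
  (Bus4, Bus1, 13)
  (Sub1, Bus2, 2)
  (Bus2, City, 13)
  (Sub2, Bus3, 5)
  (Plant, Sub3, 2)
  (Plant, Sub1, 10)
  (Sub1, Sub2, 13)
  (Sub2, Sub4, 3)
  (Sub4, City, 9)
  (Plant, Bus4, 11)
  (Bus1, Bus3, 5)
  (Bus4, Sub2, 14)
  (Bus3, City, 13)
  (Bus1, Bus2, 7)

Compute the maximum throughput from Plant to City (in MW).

22

Augment Plant→Sub1→Bus2→City: bottleneck 2, flow now 2.
Augment Plant→Bus4→Bus1→Bus2→City: bottleneck 7, flow now 9.
Augment Plant→Bus4→Bus1→Bus3→City: bottleneck 4, flow now 13.
Augment Plant→Sub1→Bus1→Bus3→City: bottleneck 1, flow now 14.
Augment Plant→Sub1→Sub2→Sub4→City: bottleneck 3, flow now 17.
Augment Plant→Sub1→Sub2→Bus3→City: bottleneck 4, flow now 21.
Augment Plant→Sub3→Bus1→Bus4→Sub2→Bus3→City: bottleneck 1, flow now 22. (uses reverse residual edge)
No augmenting path remains; maximum flow = 22.
In the residual graph, reachable from Plant: {Plant, Bus4, Sub1, Sub3, Bus1, Sub2}.
Min-cut edges: Sub1→Bus2 (2), Bus1→Bus2 (7), Bus1→Bus3 (5), Sub2→Sub4 (3), Sub2→Bus3 (5); capacity 2 + 7 + 5 + 3 + 5 = 22.
This cut is saturated, so no flow can exceed 22.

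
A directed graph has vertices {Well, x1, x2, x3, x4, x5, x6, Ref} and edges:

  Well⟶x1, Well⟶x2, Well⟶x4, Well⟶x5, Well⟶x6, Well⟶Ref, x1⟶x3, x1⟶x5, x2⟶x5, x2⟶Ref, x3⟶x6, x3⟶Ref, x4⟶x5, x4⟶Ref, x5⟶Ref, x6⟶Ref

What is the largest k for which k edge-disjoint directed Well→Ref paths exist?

6

Assign every edge capacity 1; by Menger, the answer equals the max flow.
Path Well→Ref (+1); total 1.
Path Well→x2→Ref (+1); total 2.
Path Well→x4→Ref (+1); total 3.
Path Well→x5→Ref (+1); total 4.
Path Well→x6→Ref (+1); total 5.
Path Well→x1→x3→Ref (+1); total 6.
No residual Well→Ref path; max flow = 6.
Certifying cut of size 6: {Well→Ref, Well→x1, Well→x2, Well→x4, Well→x5, Well→x6}.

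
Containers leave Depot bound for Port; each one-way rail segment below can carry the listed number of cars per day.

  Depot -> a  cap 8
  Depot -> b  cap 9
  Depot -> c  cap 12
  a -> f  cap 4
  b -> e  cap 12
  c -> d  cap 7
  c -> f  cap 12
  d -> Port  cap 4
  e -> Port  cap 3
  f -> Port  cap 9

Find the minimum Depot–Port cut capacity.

Augment Depot→a→f→Port: bottleneck 4, flow now 4.
Augment Depot→b→e→Port: bottleneck 3, flow now 7.
Augment Depot→c→d→Port: bottleneck 4, flow now 11.
Augment Depot→c→f→Port: bottleneck 5, flow now 16.
No augmenting path remains; maximum flow = 16.
By max-flow min-cut, the minimum cut capacity equals the max flow.
In the residual graph, reachable from Depot: {Depot, a, b, c, d, e, f}.
Min-cut edges: d→Port (4), e→Port (3), f→Port (9); capacity 4 + 3 + 9 = 16.

16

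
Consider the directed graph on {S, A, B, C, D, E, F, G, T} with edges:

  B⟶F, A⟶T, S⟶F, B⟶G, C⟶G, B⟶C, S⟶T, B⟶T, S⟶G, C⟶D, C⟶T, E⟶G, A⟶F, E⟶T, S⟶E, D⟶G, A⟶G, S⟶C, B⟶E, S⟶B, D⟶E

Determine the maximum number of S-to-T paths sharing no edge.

Assign every edge capacity 1; by Menger, the answer equals the max flow.
Path S→T (+1); total 1.
Path S→B→T (+1); total 2.
Path S→C→T (+1); total 3.
Path S→E→T (+1); total 4.
No residual S→T path; max flow = 4.
Certifying cut of size 4: {S→B, S→C, S→E, S→T}.

4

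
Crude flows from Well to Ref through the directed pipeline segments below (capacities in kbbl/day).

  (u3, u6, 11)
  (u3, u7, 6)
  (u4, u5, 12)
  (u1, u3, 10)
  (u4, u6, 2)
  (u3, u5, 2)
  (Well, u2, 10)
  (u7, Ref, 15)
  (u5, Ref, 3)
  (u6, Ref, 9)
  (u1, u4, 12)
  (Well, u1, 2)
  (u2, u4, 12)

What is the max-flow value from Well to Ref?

7

Augment Well→u1→u3→u5→Ref: bottleneck 2, flow now 2.
Augment Well→u2→u4→u5→Ref: bottleneck 1, flow now 3.
Augment Well→u2→u4→u6→Ref: bottleneck 2, flow now 5.
Augment Well→u2→u4→u5→u3→u6→Ref: bottleneck 2, flow now 7. (uses reverse residual edge)
No augmenting path remains; maximum flow = 7.
In the residual graph, reachable from Well: {Well, u2, u4, u5}.
Min-cut edges: Well→u1 (2), u4→u6 (2), u5→Ref (3); capacity 2 + 2 + 3 = 7.
This cut is saturated, so no flow can exceed 7.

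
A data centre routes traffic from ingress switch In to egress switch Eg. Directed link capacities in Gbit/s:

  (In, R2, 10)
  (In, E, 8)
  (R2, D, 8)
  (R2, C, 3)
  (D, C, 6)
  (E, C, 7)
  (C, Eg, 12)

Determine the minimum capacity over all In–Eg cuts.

Augment In→R2→C→Eg: bottleneck 3, flow now 3.
Augment In→E→C→Eg: bottleneck 7, flow now 10.
Augment In→R2→D→C→Eg: bottleneck 2, flow now 12.
No augmenting path remains; maximum flow = 12.
By max-flow min-cut, the minimum cut capacity equals the max flow.
In the residual graph, reachable from In: {In, R2, D, E, C}.
Min-cut edges: C→Eg (12); capacity 12 = 12.

12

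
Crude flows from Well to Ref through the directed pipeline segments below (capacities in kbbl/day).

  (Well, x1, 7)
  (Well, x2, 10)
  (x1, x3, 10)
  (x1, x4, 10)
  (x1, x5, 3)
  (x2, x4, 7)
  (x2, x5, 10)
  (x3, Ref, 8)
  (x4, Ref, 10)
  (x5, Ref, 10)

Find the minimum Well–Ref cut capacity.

17

Augment Well→x1→x3→Ref: bottleneck 7, flow now 7.
Augment Well→x2→x4→Ref: bottleneck 7, flow now 14.
Augment Well→x2→x5→Ref: bottleneck 3, flow now 17.
No augmenting path remains; maximum flow = 17.
By max-flow min-cut, the minimum cut capacity equals the max flow.
In the residual graph, reachable from Well: {Well}.
Min-cut edges: Well→x1 (7), Well→x2 (10); capacity 7 + 10 = 17.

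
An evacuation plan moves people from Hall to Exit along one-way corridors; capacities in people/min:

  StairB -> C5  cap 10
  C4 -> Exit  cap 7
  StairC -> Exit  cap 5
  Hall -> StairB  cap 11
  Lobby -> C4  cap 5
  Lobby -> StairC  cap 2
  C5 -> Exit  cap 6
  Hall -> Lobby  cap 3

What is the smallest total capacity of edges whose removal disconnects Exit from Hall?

9

Augment Hall→Lobby→StairC→Exit: bottleneck 2, flow now 2.
Augment Hall→Lobby→C4→Exit: bottleneck 1, flow now 3.
Augment Hall→StairB→C5→Exit: bottleneck 6, flow now 9.
No augmenting path remains; maximum flow = 9.
By max-flow min-cut, the minimum cut capacity equals the max flow.
In the residual graph, reachable from Hall: {Hall, StairB, C5}.
Min-cut edges: Hall→Lobby (3), C5→Exit (6); capacity 3 + 6 = 9.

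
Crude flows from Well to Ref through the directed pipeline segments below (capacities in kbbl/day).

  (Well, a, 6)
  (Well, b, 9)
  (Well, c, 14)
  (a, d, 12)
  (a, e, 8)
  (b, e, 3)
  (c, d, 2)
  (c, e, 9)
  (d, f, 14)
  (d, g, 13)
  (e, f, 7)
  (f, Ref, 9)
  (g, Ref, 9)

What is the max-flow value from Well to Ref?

15

Augment Well→a→d→f→Ref: bottleneck 6, flow now 6.
Augment Well→b→e→f→Ref: bottleneck 3, flow now 9.
Augment Well→c→d→g→Ref: bottleneck 2, flow now 11.
Augment Well→c→e→f→d→g→Ref: bottleneck 4, flow now 15. (uses reverse residual edge)
No augmenting path remains; maximum flow = 15.
In the residual graph, reachable from Well: {Well, b, c, e}.
Min-cut edges: Well→a (6), c→d (2), e→f (7); capacity 6 + 2 + 7 = 15.
This cut is saturated, so no flow can exceed 15.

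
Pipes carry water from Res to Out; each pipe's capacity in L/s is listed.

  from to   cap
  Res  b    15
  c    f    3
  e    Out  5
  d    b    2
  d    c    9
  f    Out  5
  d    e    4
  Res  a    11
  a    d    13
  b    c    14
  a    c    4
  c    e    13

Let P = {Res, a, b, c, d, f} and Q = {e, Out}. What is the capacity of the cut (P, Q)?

Edges leaving {Res, a, b, c, d, f}: c→e (13), d→e (4), f→Out (5).
Cut capacity = 13 + 4 + 5 = 22.

22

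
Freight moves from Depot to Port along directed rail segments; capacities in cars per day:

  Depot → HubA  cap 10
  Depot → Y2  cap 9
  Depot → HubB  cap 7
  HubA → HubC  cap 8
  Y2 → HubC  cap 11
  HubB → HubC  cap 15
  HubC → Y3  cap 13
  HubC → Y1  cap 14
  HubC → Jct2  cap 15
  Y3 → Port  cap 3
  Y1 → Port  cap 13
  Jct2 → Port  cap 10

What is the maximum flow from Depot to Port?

Augment Depot→HubA→HubC→Y3→Port: bottleneck 3, flow now 3.
Augment Depot→HubA→HubC→Y1→Port: bottleneck 5, flow now 8.
Augment Depot→Y2→HubC→Y1→Port: bottleneck 8, flow now 16.
Augment Depot→Y2→HubC→Jct2→Port: bottleneck 1, flow now 17.
Augment Depot→HubB→HubC→Jct2→Port: bottleneck 7, flow now 24.
No augmenting path remains; maximum flow = 24.
In the residual graph, reachable from Depot: {Depot, HubA}.
Min-cut edges: Depot→Y2 (9), Depot→HubB (7), HubA→HubC (8); capacity 9 + 7 + 8 = 24.
This cut is saturated, so no flow can exceed 24.

24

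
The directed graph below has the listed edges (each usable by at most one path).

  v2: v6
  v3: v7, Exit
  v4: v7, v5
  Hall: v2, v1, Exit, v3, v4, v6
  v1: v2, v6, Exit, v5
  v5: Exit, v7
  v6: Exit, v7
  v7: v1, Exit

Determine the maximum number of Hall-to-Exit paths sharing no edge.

Assign every edge capacity 1; by Menger, the answer equals the max flow.
Path Hall→Exit (+1); total 1.
Path Hall→v1→Exit (+1); total 2.
Path Hall→v3→Exit (+1); total 3.
Path Hall→v6→Exit (+1); total 4.
Path Hall→v4→v5→Exit (+1); total 5.
Path Hall→v2→v6→v7→Exit (+1); total 6.
No residual Hall→Exit path; max flow = 6.
Certifying cut of size 6: {Hall→Exit, Hall→v1, Hall→v2, Hall→v3, Hall→v4, Hall→v6}.

6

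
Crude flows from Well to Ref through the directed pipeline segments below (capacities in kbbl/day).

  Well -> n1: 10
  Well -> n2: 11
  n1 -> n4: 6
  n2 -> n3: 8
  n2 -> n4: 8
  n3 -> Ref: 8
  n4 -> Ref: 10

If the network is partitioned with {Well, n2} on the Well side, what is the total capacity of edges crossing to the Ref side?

Edges leaving {Well, n2}: Well→n1 (10), n2→n3 (8), n2→n4 (8).
Cut capacity = 10 + 8 + 8 = 26.

26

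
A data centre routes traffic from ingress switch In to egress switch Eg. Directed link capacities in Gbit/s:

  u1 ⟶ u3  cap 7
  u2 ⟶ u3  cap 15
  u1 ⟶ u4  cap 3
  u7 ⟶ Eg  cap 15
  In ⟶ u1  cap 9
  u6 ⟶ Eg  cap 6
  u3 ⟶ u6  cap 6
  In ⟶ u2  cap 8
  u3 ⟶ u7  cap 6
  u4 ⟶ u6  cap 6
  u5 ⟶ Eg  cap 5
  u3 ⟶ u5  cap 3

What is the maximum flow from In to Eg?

15

Augment In→u1→u3→u5→Eg: bottleneck 3, flow now 3.
Augment In→u1→u3→u6→Eg: bottleneck 4, flow now 7.
Augment In→u1→u4→u6→Eg: bottleneck 2, flow now 9.
Augment In→u2→u3→u7→Eg: bottleneck 6, flow now 15.
No augmenting path remains; maximum flow = 15.
In the residual graph, reachable from In: {In, u1, u2, u3, u4, u6}.
Min-cut edges: u3→u5 (3), u3→u7 (6), u6→Eg (6); capacity 3 + 6 + 6 = 15.
This cut is saturated, so no flow can exceed 15.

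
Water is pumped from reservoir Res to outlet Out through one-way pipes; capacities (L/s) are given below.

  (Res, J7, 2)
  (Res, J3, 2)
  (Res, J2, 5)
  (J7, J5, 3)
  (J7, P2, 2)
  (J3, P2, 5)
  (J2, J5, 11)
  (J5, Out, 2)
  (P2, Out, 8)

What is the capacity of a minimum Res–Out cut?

Augment Res→J7→J5→Out: bottleneck 2, flow now 2.
Augment Res→J3→P2→Out: bottleneck 2, flow now 4.
Augment Res→J2→J5→J7→P2→Out: bottleneck 2, flow now 6. (uses reverse residual edge)
No augmenting path remains; maximum flow = 6.
By max-flow min-cut, the minimum cut capacity equals the max flow.
In the residual graph, reachable from Res: {Res, J2, J5}.
Min-cut edges: Res→J7 (2), Res→J3 (2), J5→Out (2); capacity 2 + 2 + 2 = 6.

6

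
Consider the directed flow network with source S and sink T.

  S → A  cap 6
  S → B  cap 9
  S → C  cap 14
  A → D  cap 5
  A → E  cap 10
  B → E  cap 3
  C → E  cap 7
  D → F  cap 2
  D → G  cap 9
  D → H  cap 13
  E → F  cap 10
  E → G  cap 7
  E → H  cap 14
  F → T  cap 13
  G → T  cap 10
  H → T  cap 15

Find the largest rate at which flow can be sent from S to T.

Augment S→A→D→F→T: bottleneck 2, flow now 2.
Augment S→A→D→G→T: bottleneck 3, flow now 5.
Augment S→A→E→F→T: bottleneck 1, flow now 6.
Augment S→B→E→F→T: bottleneck 3, flow now 9.
Augment S→C→E→F→T: bottleneck 6, flow now 15.
Augment S→C→E→G→T: bottleneck 1, flow now 16.
No augmenting path remains; maximum flow = 16.
In the residual graph, reachable from S: {S, B, C}.
Min-cut edges: S→A (6), B→E (3), C→E (7); capacity 6 + 3 + 7 = 16.
This cut is saturated, so no flow can exceed 16.

16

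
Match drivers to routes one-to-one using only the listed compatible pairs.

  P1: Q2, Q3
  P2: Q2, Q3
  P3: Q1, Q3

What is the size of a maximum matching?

Unit-capacity flow: source→left, listed edges, right→sink; max matching = max flow.
Augmenting path P1→Q2 (+1); matched 1.
Augmenting path P2→Q3 (+1); matched 2.
Augmenting path P3→Q1 (+1); matched 3.
No augmenting path remains; maximum matching = 3.
König certificate: {P1, P2, P3} is a vertex cover of size 3 (every listed pair touches it), so no matching can be larger.

3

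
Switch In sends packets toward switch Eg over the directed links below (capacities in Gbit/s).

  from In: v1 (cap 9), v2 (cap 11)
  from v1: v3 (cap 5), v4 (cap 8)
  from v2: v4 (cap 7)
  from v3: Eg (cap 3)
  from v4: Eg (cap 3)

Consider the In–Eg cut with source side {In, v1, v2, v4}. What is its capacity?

8

Edges leaving {In, v1, v2, v4}: v1→v3 (5), v4→Eg (3).
Cut capacity = 5 + 3 = 8.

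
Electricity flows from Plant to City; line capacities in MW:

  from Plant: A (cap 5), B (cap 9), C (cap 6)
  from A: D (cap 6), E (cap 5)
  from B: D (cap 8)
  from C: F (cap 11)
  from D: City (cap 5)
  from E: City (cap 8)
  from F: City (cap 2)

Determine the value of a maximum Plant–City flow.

12

Augment Plant→A→D→City: bottleneck 5, flow now 5.
Augment Plant→C→F→City: bottleneck 2, flow now 7.
Augment Plant→B→D→A→E→City: bottleneck 5, flow now 12. (uses reverse residual edge)
No augmenting path remains; maximum flow = 12.
In the residual graph, reachable from Plant: {Plant, B, C, D, F}.
Min-cut edges: Plant→A (5), D→City (5), F→City (2); capacity 5 + 5 + 2 = 12.
This cut is saturated, so no flow can exceed 12.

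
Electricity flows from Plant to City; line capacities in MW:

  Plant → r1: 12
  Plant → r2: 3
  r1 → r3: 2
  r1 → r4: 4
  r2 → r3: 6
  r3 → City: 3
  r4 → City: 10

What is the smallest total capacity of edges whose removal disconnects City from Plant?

7

Augment Plant→r1→r3→City: bottleneck 2, flow now 2.
Augment Plant→r1→r4→City: bottleneck 4, flow now 6.
Augment Plant→r2→r3→City: bottleneck 1, flow now 7.
No augmenting path remains; maximum flow = 7.
By max-flow min-cut, the minimum cut capacity equals the max flow.
In the residual graph, reachable from Plant: {Plant, r1, r2, r3}.
Min-cut edges: r1→r4 (4), r3→City (3); capacity 4 + 3 = 7.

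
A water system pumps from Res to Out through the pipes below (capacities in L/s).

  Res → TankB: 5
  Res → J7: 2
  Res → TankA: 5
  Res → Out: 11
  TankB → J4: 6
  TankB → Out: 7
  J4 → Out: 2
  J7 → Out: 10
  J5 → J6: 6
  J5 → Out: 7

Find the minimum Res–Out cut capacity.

Augment Res→Out: bottleneck 11, flow now 11.
Augment Res→TankB→Out: bottleneck 5, flow now 16.
Augment Res→J7→Out: bottleneck 2, flow now 18.
No augmenting path remains; maximum flow = 18.
By max-flow min-cut, the minimum cut capacity equals the max flow.
In the residual graph, reachable from Res: {Res, TankA}.
Min-cut edges: Res→TankB (5), Res→J7 (2), Res→Out (11); capacity 5 + 2 + 11 = 18.

18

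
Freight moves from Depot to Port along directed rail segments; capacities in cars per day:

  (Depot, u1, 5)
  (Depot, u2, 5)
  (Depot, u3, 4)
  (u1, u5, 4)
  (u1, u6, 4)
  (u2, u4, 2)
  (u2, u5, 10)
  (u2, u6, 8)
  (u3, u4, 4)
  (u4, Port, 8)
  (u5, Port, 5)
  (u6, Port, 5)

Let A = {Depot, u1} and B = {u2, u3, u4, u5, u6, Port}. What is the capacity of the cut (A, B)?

Edges leaving {Depot, u1}: Depot→u2 (5), Depot→u3 (4), u1→u5 (4), u1→u6 (4).
Cut capacity = 5 + 4 + 4 + 4 = 17.

17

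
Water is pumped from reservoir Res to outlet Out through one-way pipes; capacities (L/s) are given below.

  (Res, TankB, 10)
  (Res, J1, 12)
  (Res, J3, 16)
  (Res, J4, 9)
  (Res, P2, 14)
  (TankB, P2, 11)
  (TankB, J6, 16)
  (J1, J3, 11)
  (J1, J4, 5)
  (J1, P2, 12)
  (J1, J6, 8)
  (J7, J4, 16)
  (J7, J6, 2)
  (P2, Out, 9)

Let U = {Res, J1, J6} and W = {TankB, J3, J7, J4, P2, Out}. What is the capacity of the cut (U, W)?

77

Edges leaving {Res, J1, J6}: Res→TankB (10), Res→J3 (16), Res→J4 (9), Res→P2 (14), J1→J3 (11), J1→J4 (5), J1→P2 (12).
Cut capacity = 10 + 16 + 9 + 14 + 11 + 5 + 12 = 77.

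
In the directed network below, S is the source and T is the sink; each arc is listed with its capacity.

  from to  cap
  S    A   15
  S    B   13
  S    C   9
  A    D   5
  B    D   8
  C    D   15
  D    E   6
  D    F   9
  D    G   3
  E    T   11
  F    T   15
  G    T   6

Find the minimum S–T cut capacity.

18

Augment S→A→D→E→T: bottleneck 5, flow now 5.
Augment S→B→D→E→T: bottleneck 1, flow now 6.
Augment S→B→D→F→T: bottleneck 7, flow now 13.
Augment S→C→D→F→T: bottleneck 2, flow now 15.
Augment S→C→D→G→T: bottleneck 3, flow now 18.
No augmenting path remains; maximum flow = 18.
By max-flow min-cut, the minimum cut capacity equals the max flow.
In the residual graph, reachable from S: {S, A, B, C, D}.
Min-cut edges: D→E (6), D→F (9), D→G (3); capacity 6 + 9 + 3 = 18.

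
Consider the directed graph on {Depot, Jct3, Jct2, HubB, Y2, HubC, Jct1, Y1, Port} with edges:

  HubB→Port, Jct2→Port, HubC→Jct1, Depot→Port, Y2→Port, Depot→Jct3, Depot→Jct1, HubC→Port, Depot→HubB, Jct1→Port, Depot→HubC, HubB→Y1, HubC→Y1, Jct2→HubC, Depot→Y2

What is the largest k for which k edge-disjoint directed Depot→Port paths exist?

5

Assign every edge capacity 1; by Menger, the answer equals the max flow.
Path Depot→Port (+1); total 1.
Path Depot→HubB→Port (+1); total 2.
Path Depot→Y2→Port (+1); total 3.
Path Depot→HubC→Port (+1); total 4.
Path Depot→Jct1→Port (+1); total 5.
No residual Depot→Port path; max flow = 5.
Certifying cut of size 5: {Depot→HubB, Depot→HubC, Depot→Jct1, Depot→Port, Depot→Y2}.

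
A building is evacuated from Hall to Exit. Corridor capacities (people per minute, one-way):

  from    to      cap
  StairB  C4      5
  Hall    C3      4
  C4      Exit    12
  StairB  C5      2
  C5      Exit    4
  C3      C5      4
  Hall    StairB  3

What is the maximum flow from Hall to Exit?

7

Augment Hall→StairB→C5→Exit: bottleneck 2, flow now 2.
Augment Hall→StairB→C4→Exit: bottleneck 1, flow now 3.
Augment Hall→C3→C5→Exit: bottleneck 2, flow now 5.
Augment Hall→C3→C5→StairB→C4→Exit: bottleneck 2, flow now 7. (uses reverse residual edge)
No augmenting path remains; maximum flow = 7.
In the residual graph, reachable from Hall: {Hall}.
Min-cut edges: Hall→StairB (3), Hall→C3 (4); capacity 3 + 4 = 7.
This cut is saturated, so no flow can exceed 7.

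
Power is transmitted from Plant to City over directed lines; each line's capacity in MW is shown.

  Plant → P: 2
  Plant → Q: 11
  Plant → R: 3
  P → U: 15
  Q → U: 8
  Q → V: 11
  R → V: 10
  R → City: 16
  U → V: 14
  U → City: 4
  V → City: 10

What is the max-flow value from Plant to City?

16

Augment Plant→R→City: bottleneck 3, flow now 3.
Augment Plant→P→U→City: bottleneck 2, flow now 5.
Augment Plant→Q→U→City: bottleneck 2, flow now 7.
Augment Plant→Q→V→City: bottleneck 9, flow now 16.
No augmenting path remains; maximum flow = 16.
In the residual graph, reachable from Plant: {Plant}.
Min-cut edges: Plant→P (2), Plant→Q (11), Plant→R (3); capacity 2 + 11 + 3 = 16.
This cut is saturated, so no flow can exceed 16.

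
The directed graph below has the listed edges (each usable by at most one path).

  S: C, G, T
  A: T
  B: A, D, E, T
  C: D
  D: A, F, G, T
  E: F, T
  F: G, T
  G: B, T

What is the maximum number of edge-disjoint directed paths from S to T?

Assign every edge capacity 1; by Menger, the answer equals the max flow.
Path S→T (+1); total 1.
Path S→G→T (+1); total 2.
Path S→C→D→T (+1); total 3.
No residual S→T path; max flow = 3.
Certifying cut of size 3: {S→C, S→G, S→T}.

3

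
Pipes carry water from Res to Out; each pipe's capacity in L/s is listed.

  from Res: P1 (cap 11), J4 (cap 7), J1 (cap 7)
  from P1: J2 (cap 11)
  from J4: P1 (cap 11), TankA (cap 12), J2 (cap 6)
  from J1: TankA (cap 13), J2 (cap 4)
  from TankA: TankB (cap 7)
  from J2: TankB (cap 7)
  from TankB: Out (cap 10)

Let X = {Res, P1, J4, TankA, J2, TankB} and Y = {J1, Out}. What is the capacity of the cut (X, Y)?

17

Edges leaving {Res, P1, J4, TankA, J2, TankB}: Res→J1 (7), TankB→Out (10).
Cut capacity = 7 + 10 = 17.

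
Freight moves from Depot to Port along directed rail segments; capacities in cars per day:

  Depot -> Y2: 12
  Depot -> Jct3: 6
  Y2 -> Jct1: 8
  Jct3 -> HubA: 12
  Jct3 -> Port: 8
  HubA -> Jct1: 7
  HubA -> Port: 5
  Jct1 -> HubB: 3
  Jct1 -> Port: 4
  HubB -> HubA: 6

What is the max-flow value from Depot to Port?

13

Augment Depot→Jct3→Port: bottleneck 6, flow now 6.
Augment Depot→Y2→Jct1→Port: bottleneck 4, flow now 10.
Augment Depot→Y2→Jct1→HubB→HubA→Port: bottleneck 3, flow now 13.
No augmenting path remains; maximum flow = 13.
In the residual graph, reachable from Depot: {Depot, Y2, Jct1}.
Min-cut edges: Depot→Jct3 (6), Jct1→HubB (3), Jct1→Port (4); capacity 6 + 3 + 4 = 13.
This cut is saturated, so no flow can exceed 13.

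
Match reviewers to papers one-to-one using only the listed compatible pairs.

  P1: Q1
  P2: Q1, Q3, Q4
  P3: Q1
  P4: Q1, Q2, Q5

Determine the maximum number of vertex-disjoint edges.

Unit-capacity flow: source→left, listed edges, right→sink; max matching = max flow.
Augmenting path P1→Q1 (+1); matched 1.
Augmenting path P2→Q3 (+1); matched 2.
Augmenting path P4→Q2 (+1); matched 3.
No augmenting path remains; maximum matching = 3.
König certificate: {P2, P4, Q1} is a vertex cover of size 3 (every listed pair touches it), so no matching can be larger.

3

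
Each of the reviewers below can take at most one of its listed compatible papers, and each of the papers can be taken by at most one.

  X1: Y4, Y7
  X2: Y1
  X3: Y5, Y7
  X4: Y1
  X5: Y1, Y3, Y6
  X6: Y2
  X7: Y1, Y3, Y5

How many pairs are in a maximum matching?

6

Unit-capacity flow: source→left, listed edges, right→sink; max matching = max flow.
Augmenting path X1→Y4 (+1); matched 1.
Augmenting path X2→Y1 (+1); matched 2.
Augmenting path X3→Y5 (+1); matched 3.
Augmenting path X5→Y3 (+1); matched 4.
Augmenting path X6→Y2 (+1); matched 5.
Augmenting path X7→Y3→X5→Y6 (+1); matched 6.
No augmenting path remains; maximum matching = 6.
König certificate: {X1, X3, X5, X6, X7, Y1} is a vertex cover of size 6 (every listed pair touches it), so no matching can be larger.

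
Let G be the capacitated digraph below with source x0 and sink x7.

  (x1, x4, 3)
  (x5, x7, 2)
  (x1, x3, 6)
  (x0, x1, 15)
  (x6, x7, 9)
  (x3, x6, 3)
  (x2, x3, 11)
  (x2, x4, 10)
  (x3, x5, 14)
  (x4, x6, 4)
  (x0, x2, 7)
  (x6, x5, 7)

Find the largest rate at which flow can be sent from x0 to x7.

9

Augment x0→x1→x3→x5→x7: bottleneck 2, flow now 2.
Augment x0→x1→x3→x6→x7: bottleneck 3, flow now 5.
Augment x0→x1→x4→x6→x7: bottleneck 3, flow now 8.
Augment x0→x2→x4→x6→x7: bottleneck 1, flow now 9.
No augmenting path remains; maximum flow = 9.
In the residual graph, reachable from x0: {x0, x1, x2, x3, x4, x5}.
Min-cut edges: x3→x6 (3), x4→x6 (4), x5→x7 (2); capacity 3 + 4 + 2 = 9.
This cut is saturated, so no flow can exceed 9.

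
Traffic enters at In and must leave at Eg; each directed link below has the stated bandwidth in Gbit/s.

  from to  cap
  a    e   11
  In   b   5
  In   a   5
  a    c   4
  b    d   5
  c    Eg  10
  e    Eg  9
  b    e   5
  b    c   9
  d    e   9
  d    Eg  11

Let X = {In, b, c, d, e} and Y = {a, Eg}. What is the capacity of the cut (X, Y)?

35

Edges leaving {In, b, c, d, e}: In→a (5), c→Eg (10), d→Eg (11), e→Eg (9).
Cut capacity = 5 + 10 + 11 + 9 = 35.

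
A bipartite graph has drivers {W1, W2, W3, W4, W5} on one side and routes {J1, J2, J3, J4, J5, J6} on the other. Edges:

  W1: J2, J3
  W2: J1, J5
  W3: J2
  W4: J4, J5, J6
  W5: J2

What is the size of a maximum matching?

Unit-capacity flow: source→left, listed edges, right→sink; max matching = max flow.
Augmenting path W1→J2 (+1); matched 1.
Augmenting path W2→J1 (+1); matched 2.
Augmenting path W4→J4 (+1); matched 3.
Augmenting path W3→J2→W1→J3 (+1); matched 4.
No augmenting path remains; maximum matching = 4.
König certificate: {W1, W2, W4, J2} is a vertex cover of size 4 (every listed pair touches it), so no matching can be larger.

4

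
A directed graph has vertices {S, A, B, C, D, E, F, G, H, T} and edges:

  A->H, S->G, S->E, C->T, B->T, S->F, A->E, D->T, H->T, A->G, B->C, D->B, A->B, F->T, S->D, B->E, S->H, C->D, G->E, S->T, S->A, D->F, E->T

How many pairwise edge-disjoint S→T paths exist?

6

Assign every edge capacity 1; by Menger, the answer equals the max flow.
Path S→T (+1); total 1.
Path S→D→T (+1); total 2.
Path S→E→T (+1); total 3.
Path S→F→T (+1); total 4.
Path S→H→T (+1); total 5.
Path S→A→B→T (+1); total 6.
No residual S→T path; max flow = 6.
Certifying cut of size 6: {E→T, S→A, S→D, S→F, S→H, S→T}.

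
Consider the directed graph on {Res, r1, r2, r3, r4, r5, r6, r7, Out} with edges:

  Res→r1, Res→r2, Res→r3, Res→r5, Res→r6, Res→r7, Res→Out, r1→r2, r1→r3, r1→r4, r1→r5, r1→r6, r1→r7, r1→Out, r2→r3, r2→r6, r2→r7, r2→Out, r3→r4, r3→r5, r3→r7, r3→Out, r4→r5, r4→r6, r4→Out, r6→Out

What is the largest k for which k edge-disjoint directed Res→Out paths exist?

Assign every edge capacity 1; by Menger, the answer equals the max flow.
Path Res→Out (+1); total 1.
Path Res→r1→Out (+1); total 2.
Path Res→r2→Out (+1); total 3.
Path Res→r3→Out (+1); total 4.
Path Res→r6→Out (+1); total 5.
No residual Res→Out path; max flow = 5.
Certifying cut of size 5: {Res→Out, Res→r1, Res→r2, Res→r3, Res→r6}.

5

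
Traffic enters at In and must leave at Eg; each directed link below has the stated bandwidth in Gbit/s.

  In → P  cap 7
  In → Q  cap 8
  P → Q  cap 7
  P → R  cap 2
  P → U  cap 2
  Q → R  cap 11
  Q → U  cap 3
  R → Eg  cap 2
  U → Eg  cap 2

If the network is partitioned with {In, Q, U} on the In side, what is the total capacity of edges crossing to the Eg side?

Edges leaving {In, Q, U}: In→P (7), Q→R (11), U→Eg (2).
Cut capacity = 7 + 11 + 2 = 20.

20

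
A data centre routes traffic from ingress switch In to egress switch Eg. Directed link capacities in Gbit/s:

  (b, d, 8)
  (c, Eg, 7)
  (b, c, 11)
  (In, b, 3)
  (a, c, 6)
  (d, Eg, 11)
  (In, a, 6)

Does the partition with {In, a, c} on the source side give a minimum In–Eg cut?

No — its capacity is 10, but the minimum cut has capacity 9.

Given cut capacity: 3 + 7 = 10.
Augment In→a→c→Eg: bottleneck 6, flow now 6.
Augment In→b→c→Eg: bottleneck 1, flow now 7.
Augment In→b→d→Eg: bottleneck 2, flow now 9.
No augmenting path remains; maximum flow = 9.
In the residual graph, reachable from In: {In}.
Min-cut edges: In→a (6), In→b (3); capacity 6 + 3 = 9.
Cut capacity 10 exceeds the max flow 9, so it is not minimum.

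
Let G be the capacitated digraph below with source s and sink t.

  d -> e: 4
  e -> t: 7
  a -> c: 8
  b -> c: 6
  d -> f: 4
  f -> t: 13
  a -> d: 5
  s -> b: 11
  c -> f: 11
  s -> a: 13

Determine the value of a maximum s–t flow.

Augment s→a→c→f→t: bottleneck 8, flow now 8.
Augment s→a→d→e→t: bottleneck 4, flow now 12.
Augment s→a→d→f→t: bottleneck 1, flow now 13.
Augment s→b→c→f→t: bottleneck 3, flow now 16.
No augmenting path remains; maximum flow = 16.
In the residual graph, reachable from s: {s, a, b, c}.
Min-cut edges: a→d (5), c→f (11); capacity 5 + 11 = 16.
This cut is saturated, so no flow can exceed 16.

16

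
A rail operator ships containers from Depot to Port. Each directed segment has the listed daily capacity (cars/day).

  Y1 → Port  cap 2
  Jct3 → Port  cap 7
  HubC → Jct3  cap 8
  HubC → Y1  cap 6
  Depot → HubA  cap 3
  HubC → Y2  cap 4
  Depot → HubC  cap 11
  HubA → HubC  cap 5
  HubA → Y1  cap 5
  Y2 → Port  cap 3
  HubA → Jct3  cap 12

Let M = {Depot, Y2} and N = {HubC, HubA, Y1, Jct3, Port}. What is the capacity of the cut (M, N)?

Edges leaving {Depot, Y2}: Depot→HubC (11), Depot→HubA (3), Y2→Port (3).
Cut capacity = 11 + 3 + 3 = 17.

17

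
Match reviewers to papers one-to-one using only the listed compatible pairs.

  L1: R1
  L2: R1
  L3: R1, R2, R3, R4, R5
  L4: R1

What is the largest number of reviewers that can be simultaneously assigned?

Unit-capacity flow: source→left, listed edges, right→sink; max matching = max flow.
Augmenting path L1→R1 (+1); matched 1.
Augmenting path L3→R2 (+1); matched 2.
No augmenting path remains; maximum matching = 2.
König certificate: {L3, R1} is a vertex cover of size 2 (every listed pair touches it), so no matching can be larger.

2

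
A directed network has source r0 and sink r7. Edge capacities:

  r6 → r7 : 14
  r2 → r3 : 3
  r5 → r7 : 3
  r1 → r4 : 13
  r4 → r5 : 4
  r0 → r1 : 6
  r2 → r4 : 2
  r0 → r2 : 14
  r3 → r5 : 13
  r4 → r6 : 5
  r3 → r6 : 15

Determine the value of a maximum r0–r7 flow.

11

Augment r0→r1→r4→r5→r7: bottleneck 3, flow now 3.
Augment r0→r1→r4→r6→r7: bottleneck 3, flow now 6.
Augment r0→r2→r3→r6→r7: bottleneck 3, flow now 9.
Augment r0→r2→r4→r6→r7: bottleneck 2, flow now 11.
No augmenting path remains; maximum flow = 11.
In the residual graph, reachable from r0: {r0, r2}.
Min-cut edges: r0→r1 (6), r2→r3 (3), r2→r4 (2); capacity 6 + 3 + 2 = 11.
This cut is saturated, so no flow can exceed 11.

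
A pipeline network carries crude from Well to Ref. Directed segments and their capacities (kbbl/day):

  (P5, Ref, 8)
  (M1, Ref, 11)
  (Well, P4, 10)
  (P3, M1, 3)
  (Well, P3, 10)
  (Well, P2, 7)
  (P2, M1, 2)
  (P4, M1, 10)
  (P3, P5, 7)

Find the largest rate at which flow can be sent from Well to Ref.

18

Augment Well→P4→M1→Ref: bottleneck 10, flow now 10.
Augment Well→P3→P5→Ref: bottleneck 7, flow now 17.
Augment Well→P3→M1→Ref: bottleneck 1, flow now 18.
No augmenting path remains; maximum flow = 18.
In the residual graph, reachable from Well: {Well, P4, P3, P2, M1}.
Min-cut edges: P3→P5 (7), M1→Ref (11); capacity 7 + 11 = 18.
This cut is saturated, so no flow can exceed 18.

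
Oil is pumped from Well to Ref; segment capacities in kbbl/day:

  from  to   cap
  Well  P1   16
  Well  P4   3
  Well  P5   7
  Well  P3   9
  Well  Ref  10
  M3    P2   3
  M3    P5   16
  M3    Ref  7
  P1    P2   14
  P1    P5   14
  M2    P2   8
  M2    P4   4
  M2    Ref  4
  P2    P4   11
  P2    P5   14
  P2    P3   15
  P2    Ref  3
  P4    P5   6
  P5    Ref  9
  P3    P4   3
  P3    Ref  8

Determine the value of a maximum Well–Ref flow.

Augment Well→Ref: bottleneck 10, flow now 10.
Augment Well→P5→Ref: bottleneck 7, flow now 17.
Augment Well→P3→Ref: bottleneck 8, flow now 25.
Augment Well→P1→P2→Ref: bottleneck 3, flow now 28.
Augment Well→P1→P5→Ref: bottleneck 2, flow now 30.
No augmenting path remains; maximum flow = 30.
In the residual graph, reachable from Well: {Well, P1, P2, P4, P5, P3}.
Min-cut edges: Well→Ref (10), P2→Ref (3), P5→Ref (9), P3→Ref (8); capacity 10 + 3 + 9 + 8 = 30.
This cut is saturated, so no flow can exceed 30.

30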